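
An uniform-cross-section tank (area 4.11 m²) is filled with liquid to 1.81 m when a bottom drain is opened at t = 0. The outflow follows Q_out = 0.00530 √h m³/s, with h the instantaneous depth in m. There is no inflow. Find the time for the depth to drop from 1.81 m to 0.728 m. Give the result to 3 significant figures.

Accumulation of liquid (constant cross-section A): A dh/dt = −0.00530 √h.
Separate and integrate: 2(√h − √h₀) = −(0.00530/A) t.
t = 2A(√h₀ − √h)/0.00530 = 2·4.11·(√1.81 − √0.728)/0.00530
  = 8.2200 × (1.3454 − 0.85323) / 0.00530 = 763.27 s.

763 s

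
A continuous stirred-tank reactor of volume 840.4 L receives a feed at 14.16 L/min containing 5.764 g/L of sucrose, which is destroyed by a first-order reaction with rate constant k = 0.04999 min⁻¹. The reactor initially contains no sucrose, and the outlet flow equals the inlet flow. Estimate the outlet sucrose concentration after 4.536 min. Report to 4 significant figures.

0.3800 g/L

V dC/dt = Q(C_in − C) − k V C.
This is linear with rate a = Q/V + k = 0.0668391 min⁻¹.
C_ss = Q C_in/(Q + kV) = 1.45302 g/L; C(t) = C_ss + (C₀ − C_ss) e^(−a t).
C(4.536) = 1.45302 + (-1.45302)·e^(−0.0668391·4.536) = 1.45302 + (-1.45302)·0.738465 = 0.380015 g/L.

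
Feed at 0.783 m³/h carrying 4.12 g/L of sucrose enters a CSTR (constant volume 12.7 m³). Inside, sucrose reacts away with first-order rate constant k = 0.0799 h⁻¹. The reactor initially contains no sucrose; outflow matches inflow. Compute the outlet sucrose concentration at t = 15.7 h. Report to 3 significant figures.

1.60 g/L

Species balance: V dC/dt = Q C_in − Q C − k V C.
This is linear with rate a = Q/V + k = 0.14155 h⁻¹.
C_ss = Q C_in/(Q + kV) = 1.7945 g/L; C(t) = C_ss + (C₀ − C_ss) e^(−a t).
C(15.7) = 1.7945 + (-1.7945)·e^(−0.14155·15.7) = 1.7945 + (-1.7945)·0.10835 = 1.6000 g/L.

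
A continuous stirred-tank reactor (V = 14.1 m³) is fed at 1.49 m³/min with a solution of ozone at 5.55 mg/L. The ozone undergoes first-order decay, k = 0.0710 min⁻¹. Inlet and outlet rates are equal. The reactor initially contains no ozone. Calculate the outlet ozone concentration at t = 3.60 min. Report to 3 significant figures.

Accumulation = in − out − consumed: V dC/dt = Q C_in − Q C − k V C.
dC/dt = (Q/V) C_in − (Q/V + k) C; effective rate a = Q/V + k = 0.10567 + 0.0710 = 0.17667 min⁻¹.
C_ss = Q C_in/(Q + kV) = 3.3196 mg/L; C(t) = C_ss + (C₀ − C_ss) e^(−a t).
C(3.60) = 3.3196 + (-3.3196)·e^(−0.17667·3.60) = 3.3196 + (-3.3196)·0.52939 = 1.5622 mg/L.

1.56 mg/L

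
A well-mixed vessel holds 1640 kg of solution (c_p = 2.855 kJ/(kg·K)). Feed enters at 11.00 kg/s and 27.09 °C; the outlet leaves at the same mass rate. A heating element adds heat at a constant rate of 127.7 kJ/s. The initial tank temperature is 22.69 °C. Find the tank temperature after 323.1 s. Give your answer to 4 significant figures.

M c_p dT/dt = ṁ c_p (T_in − T) + Q̇.
Rearrange: dT/dt = (T_ss − T)/τ with τ = M/ṁ = 149.091 s and T_ss = T_in + Q̇/(ṁ c_p) = 31.1562 °C.
T approaches T_ss exponentially: T(t) = T_ss + (T₀ − T_ss) e^(−t/τ).
T(323.1) = 31.1562 + (-8.46623)·e^(−323.1/149.091) = 31.1562 + (-8.46623)·0.114505 = 30.1868 °C.

30.19 °C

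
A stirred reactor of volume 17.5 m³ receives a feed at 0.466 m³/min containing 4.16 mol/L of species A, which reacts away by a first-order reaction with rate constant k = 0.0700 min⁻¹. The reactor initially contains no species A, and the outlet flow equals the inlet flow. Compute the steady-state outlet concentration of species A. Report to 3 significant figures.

Species balance: V dC/dt = Q C_in − Q C − k V C.
At steady state: 0 = Q C_in − (Q + kV) C_ss, so C_ss = Q C_in/(Q + kV).
C_ss = 0.466·4.16/(0.466 + 0.0700·17.5) = 1.9386/1.6910 = 1.1464 mol/L.

1.15 mol/L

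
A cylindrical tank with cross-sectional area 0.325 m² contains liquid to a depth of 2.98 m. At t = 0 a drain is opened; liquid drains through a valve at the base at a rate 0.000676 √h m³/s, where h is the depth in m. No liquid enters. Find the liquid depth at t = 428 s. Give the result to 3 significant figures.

1.64 m

Accumulation of liquid (constant cross-section A): A dh/dt = −0.000676 √h.
This is separable: 2 d(√h)/dt = −0.000676/A, so √h = √h₀ − (0.000676/(2A)) t.
√h = √2.98 − 0.000676·428/(2·0.325) = 1.7263 − 0.44512 = 1.2811.
h = 1.2811² = 1.6413 m.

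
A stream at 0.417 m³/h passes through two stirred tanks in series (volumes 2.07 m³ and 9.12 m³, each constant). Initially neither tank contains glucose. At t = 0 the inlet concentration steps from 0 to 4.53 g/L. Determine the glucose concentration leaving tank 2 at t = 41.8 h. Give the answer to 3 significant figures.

3.66 g/L

Time constants: τᵢ = Vᵢ/Q for each well-mixed tank.
τ₁ = 2.07/0.417 = 4.9640 h; τ₂ = 9.12/0.417 = 21.871 h.
Tank 1: C₁ = C_in(1 − e^(−t/τ₁)). Tank 2 (τ₁ ≠ τ₂): C₂ = C_in[1 − (τ₁ e^(−t/τ₁) − τ₂ e^(−t/τ₂))/(τ₁ − τ₂)].
At t = 41.8: e^(−t/τ₁) = 0.00022029, e^(−t/τ₂) = 0.14790.
C₂ = 4.53·[1 − (4.9640·0.00022029 − 21.871·0.14790)/(-16.906)] = 4.53·0.80874 = 3.6636 g/L.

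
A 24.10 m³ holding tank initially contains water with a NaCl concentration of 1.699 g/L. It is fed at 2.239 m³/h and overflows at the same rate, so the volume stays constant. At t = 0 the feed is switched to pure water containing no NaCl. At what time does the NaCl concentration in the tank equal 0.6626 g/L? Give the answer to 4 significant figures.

Species balance: V dC/dt = Q(C_in − C) ⇒ τ = V/Q = 10.7637 h.
C(t) = C_in + (C₀ − C_in) e^(−t/τ). Set C = 0.6626 and solve for t:
e^(−t/τ) = (C − C_in)/(C₀ − C_in) = (0.6626 − 0)/(1.699 − 0) = 0.389994
t = −τ ln(…) = 10.7637 × 0.941624 = 10.1354 h.

10.14 h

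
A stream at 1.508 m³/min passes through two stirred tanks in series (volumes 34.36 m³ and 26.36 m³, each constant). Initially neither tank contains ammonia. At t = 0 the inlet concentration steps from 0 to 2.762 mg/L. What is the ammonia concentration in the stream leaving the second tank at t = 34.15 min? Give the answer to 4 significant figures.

Species balance on tank i: dCᵢ/dt = (Cᵢ₋₁ − Cᵢ)/τᵢ with τᵢ = Vᵢ/Q.
τ₁ = 34.36/1.508 = 22.7851 min; τ₂ = 26.36/1.508 = 17.4801 min.
Tank 1: C₁ = C_in(1 − e^(−t/τ₁)). Tank 2 (τ₁ ≠ τ₂): C₂ = C_in[1 − (τ₁ e^(−t/τ₁) − τ₂ e^(−t/τ₂))/(τ₁ − τ₂)].
At t = 34.15: e^(−t/τ₁) = 0.223402, e^(−t/τ₂) = 0.141756.
C₂ = 2.762·[1 − (22.7851·0.223402 − 17.4801·0.141756)/(5.30504)] = 2.762·0.507575 = 1.40192 mg/L.

1.402 mg/L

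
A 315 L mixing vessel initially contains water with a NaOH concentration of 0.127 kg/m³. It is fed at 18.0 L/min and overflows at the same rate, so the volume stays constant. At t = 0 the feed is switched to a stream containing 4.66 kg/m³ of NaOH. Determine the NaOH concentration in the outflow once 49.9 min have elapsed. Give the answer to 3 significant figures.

Unsteady species balance (constant V, well mixed): V dC/dt = Q(C_in − C).
Time constant τ = V/Q = 315/18.0 = 17.500 min.
This is linear first-order; C(t) = C_in + (C₀ − C_in) e^(−t/τ).
C(49.9) = 4.66 + (0.127 − 4.66)·e^(−49.9/17.500) = 4.66 + (-4.5330)·0.057762 = 4.3982 kg/m³.

4.40 kg/m³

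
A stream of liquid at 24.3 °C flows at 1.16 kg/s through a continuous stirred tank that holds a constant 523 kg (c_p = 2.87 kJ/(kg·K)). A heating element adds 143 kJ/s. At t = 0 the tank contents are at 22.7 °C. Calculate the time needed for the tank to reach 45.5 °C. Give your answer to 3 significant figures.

323 s

First-law balance (no shaft work): M c_p dT/dt = ṁ c_p (T_in − T) + 143.
τ = M/ṁ = 450.86 s; T_ss = T_in + Q̇/(ṁ c_p) = 67.253 °C.
T(t) = T_ss + (T₀ − T_ss) e^(−t/τ). Set T = 45.5:
e^(−t/τ) = (45.5 − 67.253)/(22.7 − 67.253) = 0.48825
t = −450.86 · ln(0.48825) = 323.23 s.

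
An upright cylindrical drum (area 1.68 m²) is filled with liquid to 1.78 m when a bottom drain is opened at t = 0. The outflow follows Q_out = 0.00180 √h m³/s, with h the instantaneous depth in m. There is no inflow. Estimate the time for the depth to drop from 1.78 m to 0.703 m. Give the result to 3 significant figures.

925 s

With no inflow, A dh/dt = −0.00180 √h.
This is separable: 2 d(√h)/dt = −0.00180/A, so √h = √h₀ − (0.00180/(2A)) t.
t = 2A(√h₀ − √h)/0.00180 = 2·1.68·(√1.78 − √0.703)/0.00180
  = 3.3600 × (1.3342 − 0.83845) / 0.00180 = 925.34 s.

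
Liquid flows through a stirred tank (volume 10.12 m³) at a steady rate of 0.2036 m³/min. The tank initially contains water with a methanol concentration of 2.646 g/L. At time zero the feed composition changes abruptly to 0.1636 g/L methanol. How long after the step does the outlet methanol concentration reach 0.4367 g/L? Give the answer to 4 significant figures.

Species balance: V dC/dt = Q(C_in − C) ⇒ τ = V/Q = 49.7053 min.
C(t) = C_in + (C₀ − C_in) e^(−t/τ). Set C = 0.4367 and solve for t:
e^(−t/τ) = (C − C_in)/(C₀ − C_in) = (0.4367 − 0.1636)/(2.646 − 0.1636) = 0.110015
t = −τ ln(…) = 49.7053 × 2.20714 = 109.707 min.

109.7 min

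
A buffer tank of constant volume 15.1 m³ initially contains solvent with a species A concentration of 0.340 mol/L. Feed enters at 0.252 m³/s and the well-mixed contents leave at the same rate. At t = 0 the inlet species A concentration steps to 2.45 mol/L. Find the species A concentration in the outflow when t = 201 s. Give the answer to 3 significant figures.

2.38 mol/L

Transient balance on the dissolved component: V dC/dt = Q(C_in − C).
Time constant τ = V/Q = 15.1/0.252 = 59.921 s.
Solution: C(t) = C_in + (C₀ − C_in) e^(−t/τ).
C(201) = 2.45 + (0.340 − 2.45)·e^(−201/59.921) = 2.45 + (-2.1100)·0.034929 = 2.3763 mol/L.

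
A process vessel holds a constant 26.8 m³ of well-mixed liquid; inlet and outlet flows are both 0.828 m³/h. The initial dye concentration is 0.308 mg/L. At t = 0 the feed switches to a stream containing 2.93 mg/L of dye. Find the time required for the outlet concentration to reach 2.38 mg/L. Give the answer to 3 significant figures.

Species balance on the tank: V dC/dt = Q(C_in − C), so τ = V/Q = 32.367 h.
C(t) = C_in + (C₀ − C_in) e^(−t/τ). Set C = 2.38 and solve for t:
e^(−t/τ) = (C − C_in)/(C₀ − C_in) = (2.38 − 2.93)/(0.308 − 2.93) = 0.20976
t = −τ ln(…) = 32.367 × 1.5618 = 50.550 h.

50.6 h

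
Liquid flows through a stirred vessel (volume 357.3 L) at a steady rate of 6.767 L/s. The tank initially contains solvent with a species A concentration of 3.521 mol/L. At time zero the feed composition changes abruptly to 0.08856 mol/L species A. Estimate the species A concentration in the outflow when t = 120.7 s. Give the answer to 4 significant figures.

0.4376 mol/L

Species balance on the tank: V dC/dt = Q(C_in − C).
Rewrite as dC/dt + C/τ = C_in/τ, τ = V/Q = 52.8004 s.
Integrating: C(t) = C_in + (C₀ − C_in) e^(−t/τ).
C(120.7) = 0.08856 + (3.521 − 0.08856)·e^(−120.7/52.8004) = 0.08856 + (3.43244)·0.101675 = 0.437555 mol/L.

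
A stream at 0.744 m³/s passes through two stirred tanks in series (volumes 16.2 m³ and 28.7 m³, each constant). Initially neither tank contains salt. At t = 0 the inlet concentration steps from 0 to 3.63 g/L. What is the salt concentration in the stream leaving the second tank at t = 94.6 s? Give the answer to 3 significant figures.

Time constants: τᵢ = Vᵢ/Q for each well-mixed tank.
τ₁ = 16.2/0.744 = 21.774 s; τ₂ = 28.7/0.744 = 38.575 s.
Solving the cascade with C₁(0)=C₂(0)=0 gives C₂(t) = C_in[1 − (τ₁ e^(−t/τ₁) − τ₂ e^(−t/τ₂))/(τ₁ − τ₂)].
At t = 94.6: e^(−t/τ₁) = 0.012977, e^(−t/τ₂) = 0.086091.
C₂ = 3.63·[1 − (21.774·0.012977 − 38.575·0.086091)/(-16.801)] = 3.63·0.81915 = 2.9735 g/L.

2.97 g/L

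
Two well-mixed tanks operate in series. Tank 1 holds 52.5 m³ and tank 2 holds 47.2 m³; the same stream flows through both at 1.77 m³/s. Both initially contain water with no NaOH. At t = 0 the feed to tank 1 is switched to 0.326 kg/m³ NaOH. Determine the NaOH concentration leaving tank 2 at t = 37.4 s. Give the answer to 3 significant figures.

0.125 kg/m³

Time constants: τᵢ = Vᵢ/Q for each well-mixed tank.
τ₁ = 52.5/1.77 = 29.661 s; τ₂ = 47.2/1.77 = 26.667 s.
Solving the cascade with C₁(0)=C₂(0)=0 gives C₂(t) = C_in[1 − (τ₁ e^(−t/τ₁) − τ₂ e^(−t/τ₂))/(τ₁ − τ₂)].
At t = 37.4: e^(−t/τ₁) = 0.28339, e^(−t/τ₂) = 0.24598.
C₂ = 0.326·[1 − (29.661·0.28339 − 26.667·0.24598)/(2.9944)] = 0.326·0.38341 = 0.12499 kg/m³.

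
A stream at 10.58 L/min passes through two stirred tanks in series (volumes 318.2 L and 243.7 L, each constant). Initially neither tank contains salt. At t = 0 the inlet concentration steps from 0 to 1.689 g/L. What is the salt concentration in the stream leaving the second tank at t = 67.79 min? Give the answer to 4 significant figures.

1.223 g/L

Time constants: τᵢ = Vᵢ/Q for each well-mixed tank.
τ₁ = 318.2/10.58 = 30.0756 min; τ₂ = 243.7/10.58 = 23.0340 min.
Solving the cascade with C₁(0)=C₂(0)=0 gives C₂(t) = C_in[1 − (τ₁ e^(−t/τ₁) − τ₂ e^(−t/τ₂))/(τ₁ − τ₂)].
At t = 67.79: e^(−t/τ₁) = 0.104980, e^(−t/τ₂) = 0.0527054.
C₂ = 1.689·[1 − (30.0756·0.104980 − 23.0340·0.0527054)/(7.04159)] = 1.689·0.724022 = 1.22287 g/L.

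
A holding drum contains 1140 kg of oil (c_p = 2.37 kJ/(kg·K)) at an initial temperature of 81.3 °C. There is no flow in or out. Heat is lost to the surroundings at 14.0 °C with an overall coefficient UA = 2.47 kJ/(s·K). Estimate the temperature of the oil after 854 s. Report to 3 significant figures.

Lumped-capacitance energy balance: M c_p dT/dt = UA(T_amb − T).
dT/dt = (T_ss − T)/τ with T_ss = T_amb = 14.000 °C, τ = M c_p/UA = 1140·2.37/2.47 = 1093.8 s.
Integrating: T(t) = T_ss + (T₀ − T_ss) e^(−t/τ).
T(854) = 14.000 + (67.300)·0.45807 = 44.828 °C.

44.8 °C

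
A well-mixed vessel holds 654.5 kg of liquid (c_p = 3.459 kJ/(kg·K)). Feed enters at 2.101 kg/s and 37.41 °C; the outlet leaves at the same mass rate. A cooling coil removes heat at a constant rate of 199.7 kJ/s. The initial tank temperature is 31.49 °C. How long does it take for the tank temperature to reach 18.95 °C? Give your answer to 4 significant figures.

271.5 s

M c_p dT/dt = ṁ c_p (T_in − T) − Q̇.
τ = M/ṁ = 311.518 s; T_ss = T_in − Q̇/(ṁ c_p) = 9.93097 °C.
T(t) = T_ss + (T₀ − T_ss) e^(−t/τ). Set T = 18.95:
e^(−t/τ) = (18.95 − 9.93097)/(31.49 − 9.93097) = 0.418341
t = −311.518 · ln(0.418341) = 271.475 s.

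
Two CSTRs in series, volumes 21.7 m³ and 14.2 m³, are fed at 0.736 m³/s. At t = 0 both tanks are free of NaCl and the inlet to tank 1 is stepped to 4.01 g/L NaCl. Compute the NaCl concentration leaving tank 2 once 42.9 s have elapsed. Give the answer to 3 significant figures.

2.12 g/L

Each tank obeys Vᵢ dCᵢ/dt = Q(Cᵢ₋₁ − Cᵢ), so τᵢ = Vᵢ/Q.
τ₁ = 21.7/0.736 = 29.484 s; τ₂ = 14.2/0.736 = 19.293 s.
Solving the cascade with C₁(0)=C₂(0)=0 gives C₂(t) = C_in[1 − (τ₁ e^(−t/τ₁) − τ₂ e^(−t/τ₂))/(τ₁ − τ₂)].
At t = 42.9: e^(−t/τ₁) = 0.23339, e^(−t/τ₂) = 0.10822.
C₂ = 4.01·[1 − (29.484·0.23339 − 19.293·0.10822)/(10.190)] = 4.01·0.52963 = 2.1238 g/L.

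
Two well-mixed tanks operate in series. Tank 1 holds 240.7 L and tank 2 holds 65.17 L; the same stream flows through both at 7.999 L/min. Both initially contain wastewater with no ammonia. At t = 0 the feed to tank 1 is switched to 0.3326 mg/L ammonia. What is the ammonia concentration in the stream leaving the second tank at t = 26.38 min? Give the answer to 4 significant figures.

0.1476 mg/L

Each tank obeys Vᵢ dCᵢ/dt = Q(Cᵢ₋₁ − Cᵢ), so τᵢ = Vᵢ/Q.
τ₁ = 240.7/7.999 = 30.0913 min; τ₂ = 65.17/7.999 = 8.14727 min.
Solving the cascade with C₁(0)=C₂(0)=0 gives C₂(t) = C_in[1 − (τ₁ e^(−t/τ₁) − τ₂ e^(−t/τ₂))/(τ₁ − τ₂)].
At t = 26.38: e^(−t/τ₁) = 0.416168, e^(−t/τ₂) = 0.0392464.
C₂ = 0.3326·[1 − (30.0913·0.416168 − 8.14727·0.0392464)/(21.9440)] = 0.3326·0.443890 = 0.147638 mg/L.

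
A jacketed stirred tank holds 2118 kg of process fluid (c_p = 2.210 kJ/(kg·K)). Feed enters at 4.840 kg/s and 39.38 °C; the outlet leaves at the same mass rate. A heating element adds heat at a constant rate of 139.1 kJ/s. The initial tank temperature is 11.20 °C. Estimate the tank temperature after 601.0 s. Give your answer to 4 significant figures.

41.95 °C

M c_p dT/dt = ṁ c_p (T_in − T) + Q̇.
τ = M/ṁ = 437.603 s; T_ss = T_in + Q̇/(ṁ c_p) = 39.38 + 139.1/(4.840·2.210) = 52.3844 °C.
Solution: T(t) = T_ss + (T₀ − T_ss) e^(−t/τ).
T(601.0) = 52.3844 + (-41.1844)·e^(−601.0/437.603) = 52.3844 + (-41.1844)·0.253247 = 41.9546 °C.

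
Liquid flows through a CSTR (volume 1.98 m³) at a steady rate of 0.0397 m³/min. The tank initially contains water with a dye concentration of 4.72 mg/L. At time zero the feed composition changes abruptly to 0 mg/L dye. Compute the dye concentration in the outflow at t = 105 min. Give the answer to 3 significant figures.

Transient balance on the dissolved component: V dC/dt = Q(C_in − C).
Time constant τ = V/Q = 1.98/0.0397 = 49.874 min.
C approaches C_in exponentially: C(t) = C_in + (C₀ − C_in) e^(−t/τ).
C(105) = 0 + (4.72 − 0)·e^(−105/49.874) = 0 + (4.7200)·0.12181 = 0.57494 mg/L.

0.575 mg/L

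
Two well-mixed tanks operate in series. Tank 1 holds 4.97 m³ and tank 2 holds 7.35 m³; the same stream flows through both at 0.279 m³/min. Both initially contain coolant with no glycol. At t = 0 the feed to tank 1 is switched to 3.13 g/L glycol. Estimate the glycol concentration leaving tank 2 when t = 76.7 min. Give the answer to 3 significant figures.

Time constants: τᵢ = Vᵢ/Q for each well-mixed tank.
τ₁ = 4.97/0.279 = 17.814 min; τ₂ = 7.35/0.279 = 26.344 min.
Tank 1: C₁ = C_in(1 − e^(−t/τ₁)). Tank 2 (τ₁ ≠ τ₂): C₂ = C_in[1 − (τ₁ e^(−t/τ₁) − τ₂ e^(−t/τ₂))/(τ₁ − τ₂)].
At t = 76.7: e^(−t/τ₁) = 0.013492, e^(−t/τ₂) = 0.054396.
C₂ = 3.13·[1 − (17.814·0.013492 − 26.344·0.054396)/(-8.5305)] = 3.13·0.86019 = 2.6924 g/L.

2.69 g/L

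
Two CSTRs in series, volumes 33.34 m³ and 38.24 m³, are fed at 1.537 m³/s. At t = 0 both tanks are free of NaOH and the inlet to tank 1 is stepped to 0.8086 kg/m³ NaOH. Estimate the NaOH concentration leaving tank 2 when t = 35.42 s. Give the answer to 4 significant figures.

Species balance on tank i: dCᵢ/dt = (Cᵢ₋₁ − Cᵢ)/τᵢ with τᵢ = Vᵢ/Q.
τ₁ = 33.34/1.537 = 21.6916 s; τ₂ = 38.24/1.537 = 24.8796 s.
Tank 1: C₁ = C_in(1 − e^(−t/τ₁)). Tank 2 (τ₁ ≠ τ₂): C₂ = C_in[1 − (τ₁ e^(−t/τ₁) − τ₂ e^(−t/τ₂))/(τ₁ − τ₂)].
At t = 35.42: e^(−t/τ₁) = 0.195364, e^(−t/τ₂) = 0.240832.
C₂ = 0.8086·[1 − (21.6916·0.195364 − 24.8796·0.240832)/(-3.18803)] = 0.8086·0.449799 = 0.363707 kg/m³.

0.3637 kg/m³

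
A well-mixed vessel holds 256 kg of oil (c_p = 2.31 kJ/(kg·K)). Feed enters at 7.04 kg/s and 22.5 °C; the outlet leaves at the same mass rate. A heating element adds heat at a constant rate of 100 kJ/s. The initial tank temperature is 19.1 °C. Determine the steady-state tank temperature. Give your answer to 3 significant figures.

First-law balance (no shaft work): M c_p dT/dt = ṁ c_p (T_in − T) + 100.
At steady state dT/dt = 0 ⇒ T_ss = T_in + Q̇/(ṁ c_p) = 22.5 + 100/(7.04·2.31) = 28.649 °C.

28.6 °C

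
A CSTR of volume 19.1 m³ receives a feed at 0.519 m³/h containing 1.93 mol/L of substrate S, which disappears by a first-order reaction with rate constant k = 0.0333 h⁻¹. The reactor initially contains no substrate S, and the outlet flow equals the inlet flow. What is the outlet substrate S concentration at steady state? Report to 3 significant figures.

Species balance: V dC/dt = Q C_in − Q C − k V C.
At steady state: 0 = Q C_in − (Q + kV) C_ss, so C_ss = Q C_in/(Q + kV).
C_ss = 0.519·1.93/(0.519 + 0.0333·19.1) = 1.0017/1.1550 = 0.86722 mol/L.

0.867 mol/L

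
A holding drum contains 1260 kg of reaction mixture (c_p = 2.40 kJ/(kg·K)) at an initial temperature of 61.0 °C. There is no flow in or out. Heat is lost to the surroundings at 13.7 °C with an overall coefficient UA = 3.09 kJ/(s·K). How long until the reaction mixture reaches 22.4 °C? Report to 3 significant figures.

1660 s

Lumped-capacitance energy balance: M c_p dT/dt = UA(T_amb − T).
τ = M c_p/UA = 978.64 s; T_ss = T_amb = 13.700 °C.
T(t) = T_ss + (T₀ − T_ss)e^(−t/τ); set T = 22.4:
t = −τ ln[(T − T_ss)/(T₀ − T_ss)] = −978.64 · ln(0.18393) = 1657.0 s.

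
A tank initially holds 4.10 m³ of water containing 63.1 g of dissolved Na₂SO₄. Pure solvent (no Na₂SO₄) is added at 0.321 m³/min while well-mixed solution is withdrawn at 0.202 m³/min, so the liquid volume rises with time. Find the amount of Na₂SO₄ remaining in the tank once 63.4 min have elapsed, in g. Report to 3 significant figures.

10.7 g

Let m(t) be the amount of Na₂SO₄. Volume: V(t) = V₀ + (Q_in − Q_out) t = 4.10 + 0.11900 t; V(63.4) = 11.645 m³.
No Na₂SO₄ enters, so dm/dt = −Q_out · (m/V).
Separate: dm/m = −Q_out dt/V(t) ⇒ ln(m/m₀) = −(Q_out/(Q_in−Q_out)) ln(V/V₀).
m = m₀ (V₀/V)^(Q_out/(Q_in−Q_out)) = 63.1 × (4.10/11.645)^(1.6975) = 10.727 g.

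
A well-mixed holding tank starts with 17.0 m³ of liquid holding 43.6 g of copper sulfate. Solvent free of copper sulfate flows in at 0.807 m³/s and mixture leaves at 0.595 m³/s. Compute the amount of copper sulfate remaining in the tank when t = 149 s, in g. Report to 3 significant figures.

Let m(t) be the amount of copper sulfate. Volume: V(t) = V₀ + (Q_in − Q_out) t = 17.0 + 0.21200 t; V(149) = 48.588 m³.
Species balance (pure solvent in): dm/dt = −Q_out · m/V(t).
Separate: dm/m = −Q_out dt/V(t) ⇒ ln(m/m₀) = −(Q_out/(Q_in−Q_out)) ln(V/V₀).
m = m₀ (V₀/V)^(Q_out/(Q_in−Q_out)) = 43.6 × (17.0/48.588)^(2.8066) = 2.2880 g.

2.29 g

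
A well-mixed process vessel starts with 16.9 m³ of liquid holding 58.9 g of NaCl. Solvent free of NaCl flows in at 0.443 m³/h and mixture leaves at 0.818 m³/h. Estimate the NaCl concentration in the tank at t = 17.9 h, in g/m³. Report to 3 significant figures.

Total volume: dV/dt = Q_in − Q_out = -0.37500 m³/h, so V(t) = 16.9 − 0.37500 t and V(17.9) = 10.188 m³.
Solute balance: dm/dt = 0 − Q_out C = −Q_out m/V(t).
Separate: dm/m = −Q_out dt/V(t) ⇒ ln(m/m₀) = −(Q_out/(Q_in−Q_out)) ln(V/V₀).
m = m₀ (V₀/V)^(Q_out/(Q_in−Q_out)) = 58.9 × (16.9/10.188)^(-2.1813) = 19.526 g.
C = m/V = 19.526/10.188 = 1.9167 g/m³.

1.92 g/m³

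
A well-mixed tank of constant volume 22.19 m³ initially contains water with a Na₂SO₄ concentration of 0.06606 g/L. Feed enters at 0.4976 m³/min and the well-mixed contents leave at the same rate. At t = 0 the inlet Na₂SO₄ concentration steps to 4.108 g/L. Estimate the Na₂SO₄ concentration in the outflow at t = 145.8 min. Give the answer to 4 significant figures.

Mass balance on the solute (V constant): V dC/dt = Q(C_in − C).
Time constant τ = V/Q = 22.19/0.4976 = 44.5941 min.
C approaches C_in exponentially: C(t) = C_in + (C₀ − C_in) e^(−t/τ).
C(145.8) = 4.108 + (0.06606 − 4.108)·e^(−145.8/44.5941) = 4.108 + (-4.04194)·0.0380256 = 3.95430 g/L.

3.954 g/L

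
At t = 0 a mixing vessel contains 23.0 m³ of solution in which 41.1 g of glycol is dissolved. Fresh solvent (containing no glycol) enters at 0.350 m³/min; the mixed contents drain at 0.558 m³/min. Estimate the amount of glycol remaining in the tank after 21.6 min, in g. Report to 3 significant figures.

Let m(t) be the amount of glycol. Volume: V(t) = V₀ + (Q_in − Q_out) t = 23.0 − 0.20800 t; V(21.6) = 18.507 m³.
No glycol enters, so dm/dt = −Q_out · (m/V).
Separate: dm/m = −Q_out dt/V(t) ⇒ ln(m/m₀) = −(Q_out/(Q_in−Q_out)) ln(V/V₀).
m = m₀ (V₀/V)^(Q_out/(Q_in−Q_out)) = 41.1 × (23.0/18.507)^(-2.6827) = 22.942 g.

22.9 g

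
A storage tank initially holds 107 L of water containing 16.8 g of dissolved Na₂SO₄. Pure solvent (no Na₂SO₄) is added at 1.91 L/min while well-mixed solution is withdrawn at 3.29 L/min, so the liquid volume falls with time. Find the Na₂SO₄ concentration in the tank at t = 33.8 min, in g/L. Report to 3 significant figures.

Total volume: dV/dt = Q_in − Q_out = -1.3800 L/min, so V(t) = 107 − 1.3800 t and V(33.8) = 60.356 L.
Species balance (pure solvent in): dm/dt = −Q_out · m/V(t).
Separate: dm/m = −Q_out dt/V(t) ⇒ ln(m/m₀) = −(Q_out/(Q_in−Q_out)) ln(V/V₀).
m = m₀ (V₀/V)^(Q_out/(Q_in−Q_out)) = 16.8 × (107/60.356)^(-2.3841) = 4.2902 g.
C = m/V = 4.2902/60.356 = 0.071082 g/L.

0.0711 g/L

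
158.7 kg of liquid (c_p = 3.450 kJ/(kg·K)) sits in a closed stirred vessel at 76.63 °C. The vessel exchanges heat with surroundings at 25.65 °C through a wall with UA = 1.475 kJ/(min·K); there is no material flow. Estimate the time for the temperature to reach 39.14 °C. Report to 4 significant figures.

493.5 min

M c_p dT/dt = −UA(T − T_amb).
τ = M c_p/UA = 371.197 min; T_ss = T_amb = 25.6500 °C.
T(t) = T_ss + (T₀ − T_ss)e^(−t/τ); set T = 39.14:
t = −τ ln[(T − T_ss)/(T₀ − T_ss)] = −371.197 · ln(0.264614) = 493.500 min.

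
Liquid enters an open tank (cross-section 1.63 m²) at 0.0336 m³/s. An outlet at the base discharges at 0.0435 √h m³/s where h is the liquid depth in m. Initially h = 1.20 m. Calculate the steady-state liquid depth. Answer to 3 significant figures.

Mass balance (ρ constant): A dh/dt = Q_in − 0.0435 √h. At steady state dh/dt = 0:
Q_in = 0.0435 √h_ss ⇒ √h_ss = 0.0336/0.0435 = 0.77241.
h_ss = 0.77241² = 0.59662 m. (Since h₀ = 1.20 m > h_ss, the level will fall toward this value.)

0.597 m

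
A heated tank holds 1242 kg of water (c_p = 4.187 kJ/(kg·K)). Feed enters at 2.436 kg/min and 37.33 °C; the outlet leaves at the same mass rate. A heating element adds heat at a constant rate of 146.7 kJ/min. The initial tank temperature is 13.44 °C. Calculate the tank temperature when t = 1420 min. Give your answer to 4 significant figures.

49.35 °C

M c_p dT/dt = ṁ c_p (T_in − T) + Q̇.
τ = M/ṁ = 509.852 min; T_ss = T_in + Q̇/(ṁ c_p) = 37.33 + 146.7/(2.436·4.187) = 51.7130 °C.
T approaches T_ss exponentially: T(t) = T_ss + (T₀ − T_ss) e^(−t/τ).
T(1420) = 51.7130 + (-38.2730)·e^(−1420/509.852) = 51.7130 + (-38.2730)·0.0617216 = 49.3507 °C.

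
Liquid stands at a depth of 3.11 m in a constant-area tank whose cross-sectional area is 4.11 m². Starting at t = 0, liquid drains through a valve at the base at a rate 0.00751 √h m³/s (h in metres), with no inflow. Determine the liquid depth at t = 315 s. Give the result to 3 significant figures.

2.18 m

With no inflow, A dh/dt = −0.00751 √h.
∫ h^(−1/2) dh = −(0.00751/A) ∫ dt, giving 2√h = 2√h₀ − (0.00751/A) t.
√h = √3.11 − 0.00751·315/(2·4.11) = 1.7635 − 0.28779 = 1.4757.
h = 1.4757² = 2.1778 m.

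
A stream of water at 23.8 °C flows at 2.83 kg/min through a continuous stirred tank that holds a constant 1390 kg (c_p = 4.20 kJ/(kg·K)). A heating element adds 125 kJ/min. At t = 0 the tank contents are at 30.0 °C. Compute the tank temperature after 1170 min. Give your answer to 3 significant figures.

33.9 °C

Heat balance on the well-mixed liquid: M c_p dT/dt = ṁ c_p (T_in − T) + 125.
τ = M/ṁ = 491.17 min; T_ss = T_in + Q̇/(ṁ c_p) = 23.8 + 125/(2.83·4.20) = 34.317 °C.
Solution: T(t) = T_ss + (T₀ − T_ss) e^(−t/τ).
T(1170) = 34.317 + (-4.3166)·e^(−1170/491.17) = 34.317 + (-4.3166)·0.092358 = 33.918 °C.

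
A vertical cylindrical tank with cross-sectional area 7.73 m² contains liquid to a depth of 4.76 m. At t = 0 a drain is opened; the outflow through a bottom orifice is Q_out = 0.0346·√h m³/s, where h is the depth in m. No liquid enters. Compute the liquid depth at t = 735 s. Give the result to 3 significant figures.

0.288 m

With no inflow, A dh/dt = −0.0346 √h.
Separate and integrate: 2(√h − √h₀) = −(0.0346/A) t.
√h = √4.76 − 0.0346·735/(2·7.73) = 2.1817 − 1.6450 = 0.53679.
h = 0.53679² = 0.28814 m.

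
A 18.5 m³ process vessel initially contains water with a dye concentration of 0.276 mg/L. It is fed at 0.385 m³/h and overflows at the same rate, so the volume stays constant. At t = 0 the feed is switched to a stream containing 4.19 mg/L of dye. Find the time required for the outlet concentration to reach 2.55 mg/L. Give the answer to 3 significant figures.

41.8 h

Transient balance on the dissolved component: V dC/dt = Q(C_in − C), so τ = V/Q = 48.052 h.
C(t) = C_in + (C₀ − C_in) e^(−t/τ). Set C = 2.55 and solve for t:
e^(−t/τ) = (C − C_in)/(C₀ − C_in) = (2.55 − 4.19)/(0.276 − 4.19) = 0.41901
t = −τ ln(…) = 48.052 × 0.86986 = 41.799 h.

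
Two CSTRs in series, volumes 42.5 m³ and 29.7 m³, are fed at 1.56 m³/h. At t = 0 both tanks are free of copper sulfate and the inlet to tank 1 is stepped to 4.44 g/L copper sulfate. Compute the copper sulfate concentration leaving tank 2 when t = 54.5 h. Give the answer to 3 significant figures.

Each tank obeys Vᵢ dCᵢ/dt = Q(Cᵢ₋₁ − Cᵢ), so τᵢ = Vᵢ/Q.
τ₁ = 42.5/1.56 = 27.244 h; τ₂ = 29.7/1.56 = 19.038 h.
Tank 1: C₁ = C_in(1 − e^(−t/τ₁)). Tank 2 (τ₁ ≠ τ₂): C₂ = C_in[1 − (τ₁ e^(−t/τ₁) − τ₂ e^(−t/τ₂))/(τ₁ − τ₂)].
At t = 54.5: e^(−t/τ₁) = 0.13527, e^(−t/τ₂) = 0.057119.
C₂ = 4.44·[1 − (27.244·0.13527 − 19.038·0.057119)/(8.2051)] = 4.44·0.68339 = 3.0342 g/L.

3.03 g/L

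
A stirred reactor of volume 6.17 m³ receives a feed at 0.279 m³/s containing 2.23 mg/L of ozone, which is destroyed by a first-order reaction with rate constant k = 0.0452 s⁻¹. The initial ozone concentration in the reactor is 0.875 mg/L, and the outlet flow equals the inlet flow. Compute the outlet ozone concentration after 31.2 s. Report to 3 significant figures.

V dC/dt = Q(C_in − C) − k V C.
dC/dt = (Q/V) C_in − (Q/V + k) C; effective rate a = Q/V + k = 0.045219 + 0.0452 = 0.090419 s⁻¹.
C_ss = Q C_in/(Q + kV) = 1.1152 mg/L; C(t) = C_ss + (C₀ − C_ss) e^(−a t).
C(31.2) = 1.1152 + (-0.24023)·e^(−0.090419·31.2) = 1.1152 + (-0.24023)·0.059542 = 1.1009 mg/L.

1.10 mg/L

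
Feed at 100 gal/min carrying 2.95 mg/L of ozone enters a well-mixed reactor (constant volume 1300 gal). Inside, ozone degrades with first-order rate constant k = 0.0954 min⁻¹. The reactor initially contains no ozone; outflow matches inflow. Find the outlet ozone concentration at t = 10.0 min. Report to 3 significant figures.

1.08 mg/L

V dC/dt = Q(C_in − C) − k V C.
dC/dt = (Q/V) C_in − (Q/V + k) C; effective rate a = Q/V + k = 0.076923 + 0.0954 = 0.17232 min⁻¹.
C_ss = Q C_in/(Q + kV) = 1.3168 mg/L; C(t) = C_ss + (C₀ − C_ss) e^(−a t).
C(10.0) = 1.3168 + (-1.3168)·e^(−0.17232·10.0) = 1.3168 + (-1.3168)·0.17849 = 1.0818 mg/L.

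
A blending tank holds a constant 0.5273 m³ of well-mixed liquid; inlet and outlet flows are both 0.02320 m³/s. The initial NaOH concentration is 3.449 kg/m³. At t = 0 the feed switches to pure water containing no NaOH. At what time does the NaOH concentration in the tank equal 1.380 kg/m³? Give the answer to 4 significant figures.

20.82 s

Mass balance on the solute (V constant): V dC/dt = Q(C_in − C), so τ = V/Q = 22.7284 s.
C(t) = C_in + (C₀ − C_in) e^(−t/τ). Set C = 1.380 and solve for t:
e^(−t/τ) = (C − C_in)/(C₀ − C_in) = (1.380 − 0)/(3.449 − 0) = 0.400116
t = −τ ln(…) = 22.7284 × 0.916001 = 20.8193 s.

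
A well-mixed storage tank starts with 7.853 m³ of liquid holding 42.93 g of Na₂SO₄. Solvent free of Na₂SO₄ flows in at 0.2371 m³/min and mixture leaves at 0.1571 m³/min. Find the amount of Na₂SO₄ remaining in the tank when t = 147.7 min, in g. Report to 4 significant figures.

Total volume: dV/dt = Q_in − Q_out = 0.0800000 m³/min, so V(t) = 7.853 + 0.0800000 t and V(147.7) = 19.6690 m³.
Species balance (pure solvent in): dm/dt = −Q_out · m/V(t).
Separate: dm/m = −Q_out dt/V(t) ⇒ ln(m/m₀) = −(Q_out/(Q_in−Q_out)) ln(V/V₀).
m = m₀ (V₀/V)^(Q_out/(Q_in−Q_out)) = 42.93 × (7.853/19.6690)^(1.96375) = 7.07493 g.

7.075 g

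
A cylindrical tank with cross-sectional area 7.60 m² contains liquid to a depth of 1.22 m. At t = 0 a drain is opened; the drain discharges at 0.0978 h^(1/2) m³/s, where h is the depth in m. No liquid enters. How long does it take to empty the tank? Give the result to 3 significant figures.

172 s

A dh/dt = −Q_out = −0.0978 √h.
∫ h^(−1/2) dh = −(0.0978/A) ∫ dt, giving 2√h = 2√h₀ − (0.0978/A) t.
Set h = 0: 2√h₀ = (0.0978/A) t_empty ⇒ t_empty = 2A√h₀/0.0978.
t_empty = 2·7.60·√1.22/0.0978 = 15.200·1.1045/0.0978 = 171.67 s.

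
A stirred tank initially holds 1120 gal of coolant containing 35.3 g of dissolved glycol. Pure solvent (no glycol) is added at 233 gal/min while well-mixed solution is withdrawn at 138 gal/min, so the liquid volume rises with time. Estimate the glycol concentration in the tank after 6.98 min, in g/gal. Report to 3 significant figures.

0.0101 g/gal

Let m(t) be the amount of glycol. Volume: V(t) = V₀ + (Q_in − Q_out) t = 1120 + 95.000 t; V(6.98) = 1783.1 gal.
Solute balance: dm/dt = 0 − Q_out C = −Q_out m/V(t).
Separate: dm/m = −Q_out dt/V(t) ⇒ ln(m/m₀) = −(Q_out/(Q_in−Q_out)) ln(V/V₀).
m = m₀ (V₀/V)^(Q_out/(Q_in−Q_out)) = 35.3 × (1120/1783.1)^(1.4526) = 17.964 g.
C = m/V = 17.964/1783.1 = 0.010075 g/gal.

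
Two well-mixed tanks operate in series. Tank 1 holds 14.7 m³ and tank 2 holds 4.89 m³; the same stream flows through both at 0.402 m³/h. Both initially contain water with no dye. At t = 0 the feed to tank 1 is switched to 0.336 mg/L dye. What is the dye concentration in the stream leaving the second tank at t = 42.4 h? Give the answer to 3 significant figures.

Each tank obeys Vᵢ dCᵢ/dt = Q(Cᵢ₋₁ − Cᵢ), so τᵢ = Vᵢ/Q.
τ₁ = 14.7/0.402 = 36.567 h; τ₂ = 4.89/0.402 = 12.164 h.
Tank 1: C₁ = C_in(1 − e^(−t/τ₁)). Tank 2 (τ₁ ≠ τ₂): C₂ = C_in[1 − (τ₁ e^(−t/τ₁) − τ₂ e^(−t/τ₂))/(τ₁ − τ₂)].
At t = 42.4: e^(−t/τ₁) = 0.31364, e^(−t/τ₂) = 0.030634.
C₂ = 0.336·[1 − (36.567·0.31364 − 12.164·0.030634)/(24.403)] = 0.336·0.54529 = 0.18322 mg/L.

0.183 mg/L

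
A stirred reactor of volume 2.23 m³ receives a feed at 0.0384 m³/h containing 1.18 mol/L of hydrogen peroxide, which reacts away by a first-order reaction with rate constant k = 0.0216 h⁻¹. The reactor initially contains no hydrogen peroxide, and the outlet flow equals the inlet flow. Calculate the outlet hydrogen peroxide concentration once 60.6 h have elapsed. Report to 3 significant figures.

0.474 mol/L

Species balance: V dC/dt = Q C_in − Q C − k V C.
dC/dt = (Q/V) C_in − (Q/V + k) C; effective rate a = Q/V + k = 0.017220 + 0.0216 = 0.038820 h⁻¹.
C_ss = Q C_in/(Q + kV) = 0.52343 mol/L; C(t) = C_ss + (C₀ − C_ss) e^(−a t).
C(60.6) = 0.52343 + (-0.52343)·e^(−0.038820·60.6) = 0.52343 + (-0.52343)·0.095133 = 0.47363 mol/L.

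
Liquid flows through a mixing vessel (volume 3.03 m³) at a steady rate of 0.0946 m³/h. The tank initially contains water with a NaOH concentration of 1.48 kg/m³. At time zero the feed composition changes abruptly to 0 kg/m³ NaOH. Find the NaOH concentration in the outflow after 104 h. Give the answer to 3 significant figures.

0.0576 kg/m³

Accumulation = in − out for the solute gives V dC/dt = Q(C_in − C).
Rewrite as dC/dt + C/τ = C_in/τ, τ = V/Q = 32.030 h.
This is linear first-order; C(t) = C_in + (C₀ − C_in) e^(−t/τ).
C(104) = 0 + (1.48 − 0)·e^(−104/32.030) = 0 + (1.4800)·0.038891 = 0.057558 kg/m³.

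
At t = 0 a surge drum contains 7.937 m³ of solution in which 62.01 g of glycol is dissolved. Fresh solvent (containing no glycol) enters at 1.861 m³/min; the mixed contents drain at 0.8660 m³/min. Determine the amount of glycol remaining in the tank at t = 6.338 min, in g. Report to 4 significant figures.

Total volume: dV/dt = Q_in − Q_out = 0.995000 m³/min, so V(t) = 7.937 + 0.995000 t and V(6.338) = 14.2433 m³.
Species balance (pure solvent in): dm/dt = −Q_out · m/V(t).
dm/m = −Q_out dt/(V₀ + 0.995000 t); integrating gives ln(m/m₀) = −(Q_out/(Q_in−Q_out)) ln(V/V₀).
m = m₀ (V₀/V)^(Q_out/(Q_in−Q_out)) = 62.01 × (7.937/14.2433)^(0.870352) = 37.2762 g.

37.28 g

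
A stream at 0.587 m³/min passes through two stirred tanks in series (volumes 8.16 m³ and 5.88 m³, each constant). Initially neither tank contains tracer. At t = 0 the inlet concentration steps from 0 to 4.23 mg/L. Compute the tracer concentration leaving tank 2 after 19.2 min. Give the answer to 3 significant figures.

Species balance on tank i: dCᵢ/dt = (Cᵢ₋₁ − Cᵢ)/τᵢ with τᵢ = Vᵢ/Q.
τ₁ = 8.16/0.587 = 13.901 min; τ₂ = 5.88/0.587 = 10.017 min.
Solving the cascade with C₁(0)=C₂(0)=0 gives C₂(t) = C_in[1 − (τ₁ e^(−t/τ₁) − τ₂ e^(−t/τ₂))/(τ₁ − τ₂)].
At t = 19.2: e^(−t/τ₁) = 0.25128, e^(−t/τ₂) = 0.14709.
C₂ = 4.23·[1 − (13.901·0.25128 − 10.017·0.14709)/(3.8842)] = 4.23·0.48000 = 2.0304 mg/L.

2.03 mg/L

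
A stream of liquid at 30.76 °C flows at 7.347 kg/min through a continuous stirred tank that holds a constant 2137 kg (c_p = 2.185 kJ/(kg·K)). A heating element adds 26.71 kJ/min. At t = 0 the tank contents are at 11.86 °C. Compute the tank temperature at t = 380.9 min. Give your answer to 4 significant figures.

26.87 °C

Energy balance: M c_p dT/dt = ṁ c_p (T_in − T) + 26.71.
Rearrange: dT/dt = (T_ss − T)/τ with τ = M/ṁ = 290.867 min and T_ss = T_in + Q̇/(ṁ c_p) = 32.4238 °C.
This is linear first-order; T(t) = T_ss + (T₀ − T_ss) e^(−t/τ).
T(380.9) = 32.4238 + (-20.5638)·e^(−380.9/290.867) = 32.4238 + (-20.5638)·0.269946 = 26.8727 °C.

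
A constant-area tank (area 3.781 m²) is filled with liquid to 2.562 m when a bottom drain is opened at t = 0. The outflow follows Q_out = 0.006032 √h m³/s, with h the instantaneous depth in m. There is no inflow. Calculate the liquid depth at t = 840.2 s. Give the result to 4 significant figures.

With no inflow, A dh/dt = −0.006032 √h.
This is separable: 2 d(√h)/dt = −0.006032/A, so √h = √h₀ − (0.006032/(2A)) t.
√h = √2.562 − 0.006032·840.2/(2·3.781) = 1.60062 − 0.670204 = 0.930420.
h = 0.930420² = 0.865682 m.

0.8657 m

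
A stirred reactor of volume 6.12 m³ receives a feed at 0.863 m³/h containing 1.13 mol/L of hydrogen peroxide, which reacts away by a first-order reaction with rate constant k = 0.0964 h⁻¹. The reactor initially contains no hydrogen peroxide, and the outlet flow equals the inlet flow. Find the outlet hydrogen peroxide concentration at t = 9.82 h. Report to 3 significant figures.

0.606 mol/L

Accumulation = in − out − consumed: V dC/dt = Q C_in − Q C − k V C.
dC/dt = (Q/V) C_in − (Q/V + k) C; effective rate a = Q/V + k = 0.14101 + 0.0964 = 0.23741 h⁻¹.
C_ss = Q C_in/(Q + kV) = 0.67117 mol/L; C(t) = C_ss + (C₀ − C_ss) e^(−a t).
C(9.82) = 0.67117 + (-0.67117)·e^(−0.23741·9.82) = 0.67117 + (-0.67117)·0.097160 = 0.60596 mol/L.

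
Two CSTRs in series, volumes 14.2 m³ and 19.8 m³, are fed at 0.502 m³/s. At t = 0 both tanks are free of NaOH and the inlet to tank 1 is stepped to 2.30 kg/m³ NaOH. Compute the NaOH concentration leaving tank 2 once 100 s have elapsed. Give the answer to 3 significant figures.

Each tank obeys Vᵢ dCᵢ/dt = Q(Cᵢ₋₁ − Cᵢ), so τᵢ = Vᵢ/Q.
τ₁ = 14.2/0.502 = 28.287 s; τ₂ = 19.8/0.502 = 39.442 s.
Tank 1: C₁ = C_in(1 − e^(−t/τ₁)). Tank 2 (τ₁ ≠ τ₂): C₂ = C_in[1 − (τ₁ e^(−t/τ₁) − τ₂ e^(−t/τ₂))/(τ₁ − τ₂)].
At t = 100: e^(−t/τ₁) = 0.029153, e^(−t/τ₂) = 0.079234.
C₂ = 2.30·[1 − (28.287·0.029153 − 39.442·0.079234)/(-11.155)] = 2.30·0.79377 = 1.8257 kg/m³.

1.83 kg/m³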